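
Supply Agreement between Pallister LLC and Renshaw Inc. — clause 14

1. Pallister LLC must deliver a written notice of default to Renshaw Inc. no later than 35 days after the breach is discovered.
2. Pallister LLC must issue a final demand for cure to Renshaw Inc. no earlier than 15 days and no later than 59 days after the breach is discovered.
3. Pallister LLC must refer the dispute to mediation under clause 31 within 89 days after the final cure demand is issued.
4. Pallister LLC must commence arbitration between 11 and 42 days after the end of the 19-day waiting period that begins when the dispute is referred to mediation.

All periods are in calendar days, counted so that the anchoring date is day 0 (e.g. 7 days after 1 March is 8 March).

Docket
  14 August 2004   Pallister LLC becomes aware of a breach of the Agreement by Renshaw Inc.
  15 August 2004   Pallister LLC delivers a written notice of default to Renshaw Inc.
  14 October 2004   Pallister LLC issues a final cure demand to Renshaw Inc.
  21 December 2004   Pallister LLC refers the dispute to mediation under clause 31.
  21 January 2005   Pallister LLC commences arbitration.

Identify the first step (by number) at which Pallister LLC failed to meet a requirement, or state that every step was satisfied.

Step 2

Step 1: 35 days after 14 August 2004 (when the breach is discovered) is 18 September 2004; 15 August 2004 is within that limit.
Step 2: the window is 15–59 days after 14 August 2004 (when the breach is discovered), so 29 August 2004 through 12 October 2004; done 14 October 2004 — 2 days after the window closed.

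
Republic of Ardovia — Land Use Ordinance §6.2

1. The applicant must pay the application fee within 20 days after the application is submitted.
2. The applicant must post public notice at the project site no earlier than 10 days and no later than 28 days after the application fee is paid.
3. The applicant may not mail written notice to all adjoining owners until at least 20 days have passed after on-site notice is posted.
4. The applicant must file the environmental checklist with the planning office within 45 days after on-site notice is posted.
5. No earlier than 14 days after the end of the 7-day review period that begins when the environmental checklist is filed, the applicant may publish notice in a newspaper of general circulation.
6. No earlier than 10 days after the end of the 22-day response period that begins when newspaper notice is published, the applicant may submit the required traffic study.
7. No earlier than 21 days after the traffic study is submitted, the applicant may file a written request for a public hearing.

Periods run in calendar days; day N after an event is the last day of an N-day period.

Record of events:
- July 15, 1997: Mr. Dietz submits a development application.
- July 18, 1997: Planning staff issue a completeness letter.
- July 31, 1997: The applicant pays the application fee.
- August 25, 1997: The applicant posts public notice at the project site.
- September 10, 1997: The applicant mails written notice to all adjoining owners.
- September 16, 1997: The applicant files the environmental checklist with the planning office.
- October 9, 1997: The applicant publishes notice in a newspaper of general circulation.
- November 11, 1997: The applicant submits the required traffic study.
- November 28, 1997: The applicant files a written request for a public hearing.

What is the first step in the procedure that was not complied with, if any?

Step 3

(1) due by July 15, 1997 + 20 days = August 4, 1997; completed July 31, 1997, before the deadline.
(2) the permitted window runs from July 31, 1997 + 10 = August 10, 1997 to July 31, 1997 + 28 = August 28, 1997; done August 25, 1997 — within the window.
(3) permitted from August 25, 1997 + 20 days = September 14, 1997 onward; September 10, 1997 is 4 days before the earliest permitted date.
That is the first point of non-compliance.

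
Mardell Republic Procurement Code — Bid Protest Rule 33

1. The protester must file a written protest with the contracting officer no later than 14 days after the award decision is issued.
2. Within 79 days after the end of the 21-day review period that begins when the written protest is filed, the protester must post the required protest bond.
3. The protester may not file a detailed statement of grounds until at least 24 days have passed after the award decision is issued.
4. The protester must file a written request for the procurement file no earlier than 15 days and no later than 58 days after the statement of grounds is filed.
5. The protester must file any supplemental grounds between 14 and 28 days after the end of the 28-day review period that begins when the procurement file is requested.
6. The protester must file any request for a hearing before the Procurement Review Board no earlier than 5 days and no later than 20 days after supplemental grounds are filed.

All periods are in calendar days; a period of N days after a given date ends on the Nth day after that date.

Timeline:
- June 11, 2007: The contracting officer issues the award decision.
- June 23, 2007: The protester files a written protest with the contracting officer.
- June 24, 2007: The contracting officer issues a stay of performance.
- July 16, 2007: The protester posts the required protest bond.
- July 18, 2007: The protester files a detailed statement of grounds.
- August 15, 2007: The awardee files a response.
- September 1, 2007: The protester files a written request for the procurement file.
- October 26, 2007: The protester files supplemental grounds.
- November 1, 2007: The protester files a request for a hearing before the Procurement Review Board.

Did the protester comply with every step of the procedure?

Yes

Step 1 — counting 14 days from June 11, 2007 (when the award decision is issued) gives a deadline of June 25, 2007; done June 23, 2007 — timely.
Step 2 — counting 79 days from July 14, 2007 (end of the 21-day review period, which began when the written protest is filed on June 23, 2007) gives a deadline of October 1, 2007; done July 16, 2007 — timely.
Step 3 — must wait 24 days from June 11, 2007 (when the award decision is issued), so not before July 5, 2007; done July 18, 2007, after the minimum wait.
Step 4 — 15 and 58 days from July 18, 2007 (when the statement of grounds is filed) are August 2, 2007 and September 14, 2007 respectively; done September 1, 2007, which is between those dates.
Step 5 — 14 and 28 days from September 29, 2007 (end of the 28-day review period, which began when the procurement file is requested on September 1, 2007) are October 13, 2007 and October 27, 2007 respectively; October 26, 2007 falls inside that range.
Step 6 — 5 and 20 days from October 26, 2007 (when supplemental grounds are filed) are October 31, 2007 and November 15, 2007 respectively; done November 1, 2007, which is between those dates.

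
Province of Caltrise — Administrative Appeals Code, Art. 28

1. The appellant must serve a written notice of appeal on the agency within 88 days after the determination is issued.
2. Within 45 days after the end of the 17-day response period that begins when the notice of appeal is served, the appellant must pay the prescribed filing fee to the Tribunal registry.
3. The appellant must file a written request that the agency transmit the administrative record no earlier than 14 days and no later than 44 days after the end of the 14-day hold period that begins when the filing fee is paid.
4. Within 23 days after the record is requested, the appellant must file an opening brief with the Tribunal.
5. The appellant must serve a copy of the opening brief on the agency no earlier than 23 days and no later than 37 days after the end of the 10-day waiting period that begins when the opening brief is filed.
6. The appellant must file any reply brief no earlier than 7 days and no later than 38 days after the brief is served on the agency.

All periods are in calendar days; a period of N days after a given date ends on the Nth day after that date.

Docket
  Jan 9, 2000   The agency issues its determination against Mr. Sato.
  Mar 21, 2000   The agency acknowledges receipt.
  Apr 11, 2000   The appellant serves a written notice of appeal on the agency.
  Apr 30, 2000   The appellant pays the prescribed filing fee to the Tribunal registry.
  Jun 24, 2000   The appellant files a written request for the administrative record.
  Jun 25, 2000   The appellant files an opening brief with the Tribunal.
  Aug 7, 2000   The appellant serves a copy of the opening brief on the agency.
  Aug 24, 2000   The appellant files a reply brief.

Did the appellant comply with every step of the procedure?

Step 1 — counting 88 days from Jan 9, 2000 (when the determination is issued) gives a deadline of Apr 6, 2000; not done until Apr 11, 2000, 5 days after the deadline.
The procedure was therefore not followed at step 1.

No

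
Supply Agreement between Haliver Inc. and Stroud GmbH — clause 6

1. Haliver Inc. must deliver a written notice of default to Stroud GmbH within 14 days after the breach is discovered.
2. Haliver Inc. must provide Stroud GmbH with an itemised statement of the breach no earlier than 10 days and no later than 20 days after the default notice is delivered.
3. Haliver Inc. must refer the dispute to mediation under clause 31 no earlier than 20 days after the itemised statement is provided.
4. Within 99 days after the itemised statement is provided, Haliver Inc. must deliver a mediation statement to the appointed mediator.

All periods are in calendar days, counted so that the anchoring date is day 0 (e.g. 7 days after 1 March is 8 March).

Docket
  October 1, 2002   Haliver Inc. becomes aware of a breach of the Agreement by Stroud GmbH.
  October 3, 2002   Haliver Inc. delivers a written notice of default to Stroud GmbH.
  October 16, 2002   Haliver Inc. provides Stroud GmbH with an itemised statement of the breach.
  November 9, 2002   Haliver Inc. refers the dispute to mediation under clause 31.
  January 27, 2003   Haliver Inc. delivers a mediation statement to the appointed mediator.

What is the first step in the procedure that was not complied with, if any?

Step 1 — counting 14 days from October 1, 2002 (when the breach is discovered) gives a deadline of October 15, 2002; October 3, 2002 is within that limit.
Step 2 — 10 and 20 days from October 3, 2002 (when the default notice is delivered) are October 13, 2002 and October 23, 2002 respectively; October 16, 2002 falls inside that range.
Step 3 — must wait 20 days from October 16, 2002 (when the itemised statement is provided), so not before November 5, 2002; done November 9, 2002, after the minimum wait.
Step 4 — counting 99 days from October 16, 2002 (when the itemised statement is provided) gives a deadline of January 23, 2003; January 27, 2003 misses that deadline by 4 days.

Step 4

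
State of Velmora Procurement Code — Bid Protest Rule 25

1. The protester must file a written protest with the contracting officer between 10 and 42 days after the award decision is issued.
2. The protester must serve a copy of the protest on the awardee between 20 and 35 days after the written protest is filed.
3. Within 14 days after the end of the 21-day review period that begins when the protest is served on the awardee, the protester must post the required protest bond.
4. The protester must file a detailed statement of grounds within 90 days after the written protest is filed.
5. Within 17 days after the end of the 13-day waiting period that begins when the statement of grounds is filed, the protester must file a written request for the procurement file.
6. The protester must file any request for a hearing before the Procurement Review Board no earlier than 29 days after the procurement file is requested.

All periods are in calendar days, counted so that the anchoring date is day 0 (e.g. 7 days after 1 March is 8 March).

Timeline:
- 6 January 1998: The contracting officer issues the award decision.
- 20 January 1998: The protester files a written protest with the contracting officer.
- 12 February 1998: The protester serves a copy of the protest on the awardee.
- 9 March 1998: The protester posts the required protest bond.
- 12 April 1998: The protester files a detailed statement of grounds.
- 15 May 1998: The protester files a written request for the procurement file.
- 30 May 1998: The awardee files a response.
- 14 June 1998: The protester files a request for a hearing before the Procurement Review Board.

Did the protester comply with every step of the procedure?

No

Step 1: the window is 10–42 days after 6 January 1998 (when the award decision is issued), so 16 January 1998 through 17 February 1998; done 20 January 1998, which is between those dates.
Step 2: the window is 20–35 days after 20 January 1998 (when the written protest is filed), so 9 February 1998 through 24 February 1998; done 12 February 1998, which is between those dates.
Step 3: 14 days after 5 March 1998 (end of the 21-day review period, which began when the protest is served on the awardee on 12 February 1998) is 19 March 1998; 9 March 1998 is within that limit.
Step 4: 90 days after 20 January 1998 (when the written protest is filed) is 20 April 1998; 12 April 1998 is within that limit.
Step 5: 17 days after 25 April 1998 (end of the 13-day waiting period, which began when the statement of grounds is filed on 12 April 1998) is 12 May 1998; 15 May 1998 misses that deadline by 3 days.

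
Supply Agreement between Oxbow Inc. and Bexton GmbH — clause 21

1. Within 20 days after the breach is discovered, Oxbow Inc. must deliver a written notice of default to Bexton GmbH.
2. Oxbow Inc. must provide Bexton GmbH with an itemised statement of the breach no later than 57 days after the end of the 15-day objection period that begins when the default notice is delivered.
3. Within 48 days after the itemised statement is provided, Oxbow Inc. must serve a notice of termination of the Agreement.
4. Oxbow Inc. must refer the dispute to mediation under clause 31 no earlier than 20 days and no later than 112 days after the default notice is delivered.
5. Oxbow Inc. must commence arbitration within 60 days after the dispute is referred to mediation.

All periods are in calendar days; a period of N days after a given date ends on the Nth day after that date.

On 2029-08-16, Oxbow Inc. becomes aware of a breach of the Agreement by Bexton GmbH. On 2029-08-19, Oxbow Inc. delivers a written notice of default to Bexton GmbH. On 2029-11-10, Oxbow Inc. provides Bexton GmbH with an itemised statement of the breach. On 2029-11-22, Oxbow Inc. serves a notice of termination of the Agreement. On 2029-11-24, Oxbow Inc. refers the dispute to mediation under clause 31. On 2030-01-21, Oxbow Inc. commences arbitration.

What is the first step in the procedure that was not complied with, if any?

Step 1: 20 days after 2029-08-16 (when the breach is discovered) is 2029-09-05; completed 2029-08-19, before the deadline.
Step 2: 57 days after 2029-09-03 (end of the 15-day objection period, which began when the default notice is delivered on 2029-08-19) is 2029-10-30; done 2029-11-10 — 11 days late.

Step 2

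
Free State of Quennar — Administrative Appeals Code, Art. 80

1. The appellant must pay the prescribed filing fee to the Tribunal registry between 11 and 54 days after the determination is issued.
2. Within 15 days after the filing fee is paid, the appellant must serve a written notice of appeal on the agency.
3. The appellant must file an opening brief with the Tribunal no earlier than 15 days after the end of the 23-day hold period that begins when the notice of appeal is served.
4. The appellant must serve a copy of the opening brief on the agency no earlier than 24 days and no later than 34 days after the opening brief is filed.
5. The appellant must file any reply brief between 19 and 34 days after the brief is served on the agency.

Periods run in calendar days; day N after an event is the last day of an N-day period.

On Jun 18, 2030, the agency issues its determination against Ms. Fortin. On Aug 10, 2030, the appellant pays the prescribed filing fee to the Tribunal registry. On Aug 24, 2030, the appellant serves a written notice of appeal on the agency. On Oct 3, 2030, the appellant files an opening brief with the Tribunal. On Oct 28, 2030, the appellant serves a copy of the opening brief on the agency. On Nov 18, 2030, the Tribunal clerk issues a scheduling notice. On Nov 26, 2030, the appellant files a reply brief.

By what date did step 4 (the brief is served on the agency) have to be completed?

Step 4 runs from Oct 3, 2030, when the opening brief is filed. The window is 24–34 days after Oct 3, 2030; it closes on Nov 6, 2030.

Nov 6, 2030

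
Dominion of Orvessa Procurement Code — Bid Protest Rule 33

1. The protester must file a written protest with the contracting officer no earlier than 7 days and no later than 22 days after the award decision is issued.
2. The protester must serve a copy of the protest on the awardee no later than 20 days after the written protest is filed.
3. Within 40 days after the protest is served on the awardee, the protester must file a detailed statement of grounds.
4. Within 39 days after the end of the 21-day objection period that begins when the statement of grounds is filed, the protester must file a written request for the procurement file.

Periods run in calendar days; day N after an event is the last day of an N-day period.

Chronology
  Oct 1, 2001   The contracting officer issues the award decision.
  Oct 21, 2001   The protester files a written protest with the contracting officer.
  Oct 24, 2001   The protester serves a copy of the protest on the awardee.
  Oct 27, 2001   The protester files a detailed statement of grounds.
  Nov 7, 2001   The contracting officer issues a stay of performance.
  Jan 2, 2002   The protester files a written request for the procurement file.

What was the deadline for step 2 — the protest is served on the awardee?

Step 2 runs from Oct 21, 2001, when the written protest is filed. 20 days after Oct 21, 2001 is Nov 10, 2001.

Nov 10, 2001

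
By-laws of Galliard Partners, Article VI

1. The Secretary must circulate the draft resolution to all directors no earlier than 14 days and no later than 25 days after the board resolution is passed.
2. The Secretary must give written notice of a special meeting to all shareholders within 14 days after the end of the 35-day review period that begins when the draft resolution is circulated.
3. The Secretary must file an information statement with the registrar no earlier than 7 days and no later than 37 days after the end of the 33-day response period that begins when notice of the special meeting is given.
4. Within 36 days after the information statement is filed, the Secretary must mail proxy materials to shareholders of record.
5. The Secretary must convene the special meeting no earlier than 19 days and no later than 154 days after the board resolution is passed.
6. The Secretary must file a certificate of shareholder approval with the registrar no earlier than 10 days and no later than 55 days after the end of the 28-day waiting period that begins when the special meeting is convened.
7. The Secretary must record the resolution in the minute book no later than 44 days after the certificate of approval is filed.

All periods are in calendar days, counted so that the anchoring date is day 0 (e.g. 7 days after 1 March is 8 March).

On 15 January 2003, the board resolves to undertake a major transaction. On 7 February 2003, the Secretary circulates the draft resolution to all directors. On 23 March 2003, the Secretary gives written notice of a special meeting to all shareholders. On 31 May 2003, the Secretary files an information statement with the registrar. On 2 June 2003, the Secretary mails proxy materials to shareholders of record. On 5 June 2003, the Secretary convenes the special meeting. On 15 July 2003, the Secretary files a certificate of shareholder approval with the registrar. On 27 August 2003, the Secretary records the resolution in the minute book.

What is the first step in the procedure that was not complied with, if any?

Step 1 — 14 and 25 days from 15 January 2003 (when the board resolution is passed) are 29 January 2003 and 9 February 2003 respectively; done 7 February 2003 — within the window.
Step 2 — counting 14 days from 14 March 2003 (end of the 35-day review period, which began when the draft resolution is circulated on 7 February 2003) gives a deadline of 28 March 2003; completed 23 March 2003, before the deadline.
Step 3 — 7 and 37 days from 25 April 2003 (end of the 33-day response period, which began when notice of the special meeting is given on 23 March 2003) are 2 May 2003 and 1 June 2003 respectively; 31 May 2003 falls inside that range.
Step 4 — counting 36 days from 31 May 2003 (when the information statement is filed) gives a deadline of 6 July 2003; 2 June 2003 is within that limit.
Step 5 — 19 and 154 days from 15 January 2003 (when the board resolution is passed) are 3 February 2003 and 18 June 2003 respectively; done 5 June 2003 — within the window.
Step 6 — 10 and 55 days from 3 July 2003 (end of the 28-day waiting period, which began when the special meeting is convened on 5 June 2003) are 13 July 2003 and 27 August 2003 respectively; 15 July 2003 falls inside that range.
Step 7 — counting 44 days from 15 July 2003 (when the certificate of approval is filed) gives a deadline of 28 August 2003; 27 August 2003 is within that limit.

None — every step was satisfied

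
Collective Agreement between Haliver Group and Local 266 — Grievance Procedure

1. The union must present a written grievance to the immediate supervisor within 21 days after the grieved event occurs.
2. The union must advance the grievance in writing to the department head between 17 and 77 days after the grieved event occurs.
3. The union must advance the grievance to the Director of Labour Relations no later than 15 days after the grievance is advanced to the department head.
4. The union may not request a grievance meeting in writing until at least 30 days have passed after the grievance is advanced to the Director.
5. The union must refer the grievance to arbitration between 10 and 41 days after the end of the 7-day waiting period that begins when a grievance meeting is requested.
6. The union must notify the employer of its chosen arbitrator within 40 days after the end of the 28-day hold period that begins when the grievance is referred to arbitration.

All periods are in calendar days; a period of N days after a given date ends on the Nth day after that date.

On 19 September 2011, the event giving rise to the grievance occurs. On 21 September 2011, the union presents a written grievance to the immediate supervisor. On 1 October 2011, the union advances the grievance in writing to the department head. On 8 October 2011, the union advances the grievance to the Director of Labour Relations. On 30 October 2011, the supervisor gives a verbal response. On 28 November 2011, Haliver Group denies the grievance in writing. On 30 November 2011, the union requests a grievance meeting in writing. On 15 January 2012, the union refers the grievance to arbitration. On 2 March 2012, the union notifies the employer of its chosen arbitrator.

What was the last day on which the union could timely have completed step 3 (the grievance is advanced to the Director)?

16 October 2011

Step 3 runs from 1 October 2011, when the grievance is advanced to the department head. 15 days after 1 October 2011 is 16 October 2011.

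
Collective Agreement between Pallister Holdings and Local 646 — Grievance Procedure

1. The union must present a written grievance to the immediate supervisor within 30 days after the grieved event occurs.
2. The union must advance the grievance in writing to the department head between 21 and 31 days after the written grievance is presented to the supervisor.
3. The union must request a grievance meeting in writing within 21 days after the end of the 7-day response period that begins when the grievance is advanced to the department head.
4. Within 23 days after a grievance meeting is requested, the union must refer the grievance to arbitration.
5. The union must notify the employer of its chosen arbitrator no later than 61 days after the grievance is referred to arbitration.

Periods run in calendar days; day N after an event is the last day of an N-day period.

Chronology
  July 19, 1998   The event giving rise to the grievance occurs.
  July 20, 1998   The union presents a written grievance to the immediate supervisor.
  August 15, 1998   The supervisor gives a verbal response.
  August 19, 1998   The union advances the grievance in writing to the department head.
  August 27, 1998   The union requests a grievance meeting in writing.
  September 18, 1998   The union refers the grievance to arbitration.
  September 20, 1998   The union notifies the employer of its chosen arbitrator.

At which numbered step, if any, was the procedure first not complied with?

Step 1 — counting 30 days from July 19, 1998 (when the grieved event occurs) gives a deadline of August 18, 1998; completed July 20, 1998, before the deadline.
Step 2 — 21 and 31 days from July 20, 1998 (when the written grievance is presented to the supervisor) are August 10, 1998 and August 20, 1998 respectively; August 19, 1998 falls inside that range.
Step 3 — counting 21 days from August 26, 1998 (end of the 7-day response period, which began when the grievance is advanced to the department head on August 19, 1998) gives a deadline of September 16, 1998; done August 27, 1998 — timely.
Step 4 — counting 23 days from August 27, 1998 (when a grievance meeting is requested) gives a deadline of September 19, 1998; done September 18, 1998 — timely.
Step 5 — counting 61 days from September 18, 1998 (when the grievance is referred to arbitration) gives a deadline of November 18, 1998; September 20, 1998 is within that limit.

None — every step was satisfied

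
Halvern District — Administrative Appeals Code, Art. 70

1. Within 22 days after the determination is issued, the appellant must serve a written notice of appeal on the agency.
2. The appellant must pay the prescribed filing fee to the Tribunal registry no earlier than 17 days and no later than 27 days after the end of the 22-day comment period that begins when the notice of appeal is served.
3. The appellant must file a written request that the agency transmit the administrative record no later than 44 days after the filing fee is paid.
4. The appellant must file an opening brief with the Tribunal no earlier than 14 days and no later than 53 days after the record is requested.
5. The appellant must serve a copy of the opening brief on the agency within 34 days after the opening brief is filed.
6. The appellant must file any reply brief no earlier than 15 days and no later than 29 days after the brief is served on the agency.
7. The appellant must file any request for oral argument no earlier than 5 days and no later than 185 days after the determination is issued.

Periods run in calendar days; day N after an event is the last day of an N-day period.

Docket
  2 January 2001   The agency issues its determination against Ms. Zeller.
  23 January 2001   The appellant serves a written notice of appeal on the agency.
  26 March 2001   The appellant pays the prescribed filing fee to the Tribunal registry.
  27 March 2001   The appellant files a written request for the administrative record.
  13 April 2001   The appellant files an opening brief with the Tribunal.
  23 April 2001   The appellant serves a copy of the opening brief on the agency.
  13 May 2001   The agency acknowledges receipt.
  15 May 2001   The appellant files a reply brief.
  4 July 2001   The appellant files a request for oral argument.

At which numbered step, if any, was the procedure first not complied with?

Step 2

(1) due by 2 January 2001 + 22 days = 24 January 2001; done 23 January 2001 — timely.
(2) the permitted window runs from 14 February 2001 + 17 = 3 March 2001 to 14 February 2001 + 27 = 13 March 2001; done 26 March 2001 — 13 days after the window closed.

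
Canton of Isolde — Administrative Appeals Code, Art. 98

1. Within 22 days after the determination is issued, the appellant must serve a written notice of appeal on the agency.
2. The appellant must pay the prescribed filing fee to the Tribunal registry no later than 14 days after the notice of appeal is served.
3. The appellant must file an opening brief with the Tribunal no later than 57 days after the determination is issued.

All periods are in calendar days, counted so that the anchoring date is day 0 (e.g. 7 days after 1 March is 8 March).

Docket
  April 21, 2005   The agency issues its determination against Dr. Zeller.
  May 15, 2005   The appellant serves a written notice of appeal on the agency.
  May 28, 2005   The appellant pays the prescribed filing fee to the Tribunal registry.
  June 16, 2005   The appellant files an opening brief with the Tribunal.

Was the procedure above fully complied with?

No

(1) due by April 21, 2005 + 22 days = May 13, 2005; done May 15, 2005 — 2 days late.
The procedure was therefore not followed at step 1.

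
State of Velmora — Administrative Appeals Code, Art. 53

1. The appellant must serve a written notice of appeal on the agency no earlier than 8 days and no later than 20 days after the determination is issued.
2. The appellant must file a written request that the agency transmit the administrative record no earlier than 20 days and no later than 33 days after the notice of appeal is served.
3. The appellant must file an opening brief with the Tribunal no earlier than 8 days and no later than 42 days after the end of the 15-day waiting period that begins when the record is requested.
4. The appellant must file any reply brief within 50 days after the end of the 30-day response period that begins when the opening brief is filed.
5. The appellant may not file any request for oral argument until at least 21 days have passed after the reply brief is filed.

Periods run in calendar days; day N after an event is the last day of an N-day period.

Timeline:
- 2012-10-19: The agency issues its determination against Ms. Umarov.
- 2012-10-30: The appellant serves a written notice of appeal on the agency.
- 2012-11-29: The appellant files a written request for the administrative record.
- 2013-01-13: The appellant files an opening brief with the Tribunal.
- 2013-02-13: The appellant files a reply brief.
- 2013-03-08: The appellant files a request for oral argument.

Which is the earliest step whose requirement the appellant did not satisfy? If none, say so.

Step 1: the window is 8–20 days after 2012-10-19 (when the determination is issued), so 2012-10-27 through 2012-11-08; done 2012-10-30 — within the window.
Step 2: the window is 20–33 days after 2012-10-30 (when the notice of appeal is served), so 2012-11-19 through 2012-12-02; done 2012-11-29 — within the window.
Step 3: the window is 8–42 days after 2012-12-14 (end of the 15-day waiting period, which began when the record is requested on 2012-11-29), so 2012-12-22 through 2013-01-25; done 2013-01-13 — within the window.
Step 4: 50 days after 2013-02-12 (end of the 30-day response period, which began when the opening brief is filed on 2013-01-13) is 2013-04-03; completed 2013-02-13, before the deadline.
Step 5: the earliest permitted date is 21 days after 2013-02-13 (when the reply brief is filed), i.e. 2013-03-06; done 2013-03-08, after the minimum wait.

None — every step was satisfied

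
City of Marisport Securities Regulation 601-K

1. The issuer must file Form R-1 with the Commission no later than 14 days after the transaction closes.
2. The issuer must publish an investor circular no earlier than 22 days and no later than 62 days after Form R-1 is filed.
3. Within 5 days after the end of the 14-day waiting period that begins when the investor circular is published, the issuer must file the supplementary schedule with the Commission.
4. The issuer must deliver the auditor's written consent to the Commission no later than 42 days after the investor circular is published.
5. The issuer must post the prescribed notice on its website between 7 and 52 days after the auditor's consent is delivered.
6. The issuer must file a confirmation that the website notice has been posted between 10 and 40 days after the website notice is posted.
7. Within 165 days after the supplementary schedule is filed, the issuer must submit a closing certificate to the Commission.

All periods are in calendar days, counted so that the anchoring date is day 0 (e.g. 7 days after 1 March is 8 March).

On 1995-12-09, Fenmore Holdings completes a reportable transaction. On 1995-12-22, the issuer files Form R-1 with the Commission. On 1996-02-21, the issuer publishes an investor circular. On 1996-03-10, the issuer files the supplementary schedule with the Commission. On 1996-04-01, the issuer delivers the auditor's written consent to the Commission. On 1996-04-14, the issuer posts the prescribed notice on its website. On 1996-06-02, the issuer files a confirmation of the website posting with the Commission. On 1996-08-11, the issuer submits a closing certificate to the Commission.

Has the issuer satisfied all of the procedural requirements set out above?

No

(1) due by 1995-12-09 + 14 days = 1995-12-23; done 1995-12-22 — timely.
(2) the permitted window runs from 1995-12-22 + 22 = 1996-01-13 to 1995-12-22 + 62 = 1996-02-22; done 1996-02-21 — within the window.
(3) due by 1996-03-06 + 5 days = 1996-03-11; 1996-03-10 is within that limit.
(4) due by 1996-02-21 + 42 days = 1996-04-03; done 1996-04-01 — timely.
(5) the permitted window runs from 1996-04-01 + 7 = 1996-04-08 to 1996-04-01 + 52 = 1996-05-23; done 1996-04-14, which is between those dates.
(6) the permitted window runs from 1996-04-14 + 10 = 1996-04-24 to 1996-04-14 + 40 = 1996-05-24; done 1996-06-02 — 9 days after the window closed.
That is the first point of non-compliance.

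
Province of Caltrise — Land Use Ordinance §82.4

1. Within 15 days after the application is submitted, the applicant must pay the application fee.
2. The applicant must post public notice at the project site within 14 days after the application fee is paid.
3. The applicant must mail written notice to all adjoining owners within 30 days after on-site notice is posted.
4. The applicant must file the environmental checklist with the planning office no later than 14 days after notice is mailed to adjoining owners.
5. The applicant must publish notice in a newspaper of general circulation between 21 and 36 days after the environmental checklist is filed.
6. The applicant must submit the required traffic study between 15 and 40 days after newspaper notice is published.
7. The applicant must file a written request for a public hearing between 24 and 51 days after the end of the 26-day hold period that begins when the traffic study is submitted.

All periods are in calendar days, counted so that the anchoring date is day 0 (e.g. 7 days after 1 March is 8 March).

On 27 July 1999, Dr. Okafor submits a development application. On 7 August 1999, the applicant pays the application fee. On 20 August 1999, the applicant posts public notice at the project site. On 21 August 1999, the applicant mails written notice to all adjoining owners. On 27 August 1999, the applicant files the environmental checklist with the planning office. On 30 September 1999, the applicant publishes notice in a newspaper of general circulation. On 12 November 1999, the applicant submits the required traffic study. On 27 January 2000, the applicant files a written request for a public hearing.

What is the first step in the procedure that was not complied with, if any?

Step 6

(1) due by 27 July 1999 + 15 days = 11 August 1999; completed 7 August 1999, before the deadline.
(2) due by 7 August 1999 + 14 days = 21 August 1999; completed 20 August 1999, before the deadline.
(3) due by 20 August 1999 + 30 days = 19 September 1999; 21 August 1999 is within that limit.
(4) due by 21 August 1999 + 14 days = 4 September 1999; done 27 August 1999 — timely.
(5) the permitted window runs from 27 August 1999 + 21 = 17 September 1999 to 27 August 1999 + 36 = 2 October 1999; 30 September 1999 falls inside that range.
(6) the permitted window runs from 30 September 1999 + 15 = 15 October 1999 to 30 September 1999 + 40 = 9 November 1999; done 12 November 1999 — 3 days after the window closed.
The analysis stops there.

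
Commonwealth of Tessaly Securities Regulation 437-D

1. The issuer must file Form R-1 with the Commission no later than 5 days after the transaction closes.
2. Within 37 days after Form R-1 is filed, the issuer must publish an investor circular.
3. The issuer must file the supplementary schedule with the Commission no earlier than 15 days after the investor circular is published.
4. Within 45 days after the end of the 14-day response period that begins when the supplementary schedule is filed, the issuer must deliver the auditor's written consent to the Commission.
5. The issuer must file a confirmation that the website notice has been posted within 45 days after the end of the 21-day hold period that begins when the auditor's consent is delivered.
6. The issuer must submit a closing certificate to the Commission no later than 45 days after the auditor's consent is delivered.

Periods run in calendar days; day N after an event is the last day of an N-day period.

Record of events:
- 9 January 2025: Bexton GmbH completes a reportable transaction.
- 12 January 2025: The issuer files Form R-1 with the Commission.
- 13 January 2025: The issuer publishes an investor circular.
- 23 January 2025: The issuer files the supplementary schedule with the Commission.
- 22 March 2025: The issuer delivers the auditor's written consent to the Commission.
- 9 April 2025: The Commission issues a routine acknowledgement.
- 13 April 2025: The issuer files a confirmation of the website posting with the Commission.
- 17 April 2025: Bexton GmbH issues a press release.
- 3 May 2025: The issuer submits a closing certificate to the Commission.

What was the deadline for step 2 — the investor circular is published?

18 February 2025

Step 2 runs from 12 January 2025, when Form R-1 is filed. 37 days after 12 January 2025 is 18 February 2025.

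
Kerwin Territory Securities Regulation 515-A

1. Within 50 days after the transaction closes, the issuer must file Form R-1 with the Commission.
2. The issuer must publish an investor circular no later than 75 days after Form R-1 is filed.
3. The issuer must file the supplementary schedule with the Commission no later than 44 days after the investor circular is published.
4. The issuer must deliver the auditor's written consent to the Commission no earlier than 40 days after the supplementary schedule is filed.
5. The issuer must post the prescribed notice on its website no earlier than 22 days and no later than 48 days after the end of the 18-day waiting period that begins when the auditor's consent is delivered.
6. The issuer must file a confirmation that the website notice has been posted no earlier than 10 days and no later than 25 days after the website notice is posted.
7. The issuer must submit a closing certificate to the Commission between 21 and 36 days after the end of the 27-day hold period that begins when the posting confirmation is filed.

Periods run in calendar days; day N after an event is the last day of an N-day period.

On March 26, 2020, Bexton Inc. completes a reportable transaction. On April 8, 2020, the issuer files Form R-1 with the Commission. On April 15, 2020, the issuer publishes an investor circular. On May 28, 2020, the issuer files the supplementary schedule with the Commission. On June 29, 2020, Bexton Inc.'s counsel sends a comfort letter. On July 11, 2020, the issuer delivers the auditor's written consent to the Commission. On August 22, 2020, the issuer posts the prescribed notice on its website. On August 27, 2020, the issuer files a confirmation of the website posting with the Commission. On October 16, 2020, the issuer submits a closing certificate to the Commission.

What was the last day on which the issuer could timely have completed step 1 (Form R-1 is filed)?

May 15, 2020

Step 1 runs from March 26, 2020, when the transaction closes. 50 days after March 26, 2020 is May 15, 2020.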